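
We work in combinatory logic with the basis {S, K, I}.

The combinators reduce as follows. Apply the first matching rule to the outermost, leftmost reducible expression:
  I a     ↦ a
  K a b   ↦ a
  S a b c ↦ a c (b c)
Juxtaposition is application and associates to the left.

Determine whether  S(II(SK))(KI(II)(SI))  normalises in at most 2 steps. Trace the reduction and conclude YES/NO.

Answer: NO — after 2 steps the term is S(SK)(KI(II)(SI)), not yet normal

Reduction:
  start: S(II(SK))(KI(II)(SI))
  step 1: S(I(SK))(KI(II)(SI))
  step 2: S(SK)(KI(II)(SI))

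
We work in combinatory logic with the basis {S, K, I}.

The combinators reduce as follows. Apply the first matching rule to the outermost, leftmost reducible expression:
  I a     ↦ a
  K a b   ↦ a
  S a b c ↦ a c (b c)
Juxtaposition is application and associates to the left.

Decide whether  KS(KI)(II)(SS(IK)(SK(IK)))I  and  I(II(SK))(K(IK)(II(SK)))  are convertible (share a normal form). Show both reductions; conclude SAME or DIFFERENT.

Term A:
  start: KS(KI)(II)(SS(IK)(SK(IK)))I
  step 1: S(II)(SS(IK)(SK(IK)))I
  step 2: III(SS(IK)(SK(IK))I)
  step 3: II(SS(IK)(SK(IK))I)
  step 4: I(SS(IK)(SK(IK))I)
  step 5: SS(IK)(SK(IK))I
  step 6: S(SK(IK))(IK(SK(IK)))I
  step 7: SK(IK)I(IK(SK(IK))I)
  step 8: KI(IKI)(IK(SK(IK))I)
  step 9: I(IK(SK(IK))I)
  step 10: IK(SK(IK))I
  step 11: K(SK(IK))I
  step 12: SK(IK)
  step 13: SKK

Term B:
  start: I(II(SK))(K(IK)(II(SK)))
  step 1: II(SK)(K(IK)(II(SK)))
  step 2: I(SK)(K(IK)(II(SK)))
  step 3: SK(K(IK)(II(SK)))
  step 4: SK(IK)
  step 5: SKK

Answer: SAME — A ⇓ SKK, B ⇓ SKK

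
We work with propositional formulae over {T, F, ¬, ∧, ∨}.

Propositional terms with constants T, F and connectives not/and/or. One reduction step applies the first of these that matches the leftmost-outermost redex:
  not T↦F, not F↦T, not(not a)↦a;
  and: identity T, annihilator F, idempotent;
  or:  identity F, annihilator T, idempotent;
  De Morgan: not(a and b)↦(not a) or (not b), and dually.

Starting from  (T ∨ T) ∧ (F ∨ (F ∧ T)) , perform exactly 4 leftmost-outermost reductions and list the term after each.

Answer: after 4 steps: F

Working:
  start: (T ∨ T) ∧ (F ∨ (F ∧ T))
  →1  T ∧ (F ∨ (F ∧ T))
  →2  F ∨ (F ∧ T)
  →3  F ∧ T
  →4  F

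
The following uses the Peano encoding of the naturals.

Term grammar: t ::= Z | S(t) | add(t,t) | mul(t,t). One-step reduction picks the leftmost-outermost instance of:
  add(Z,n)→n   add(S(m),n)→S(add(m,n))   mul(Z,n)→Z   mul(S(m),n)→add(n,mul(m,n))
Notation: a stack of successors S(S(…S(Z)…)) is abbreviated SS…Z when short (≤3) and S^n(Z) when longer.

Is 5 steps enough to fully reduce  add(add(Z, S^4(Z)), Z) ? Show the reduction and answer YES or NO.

Answer: NO — after 5 steps the term is S(S(S(S(add(Z, Z))))), not yet normal

Reduction:
  start: add(add(Z, S^4(Z)), Z)
  step 1: add(S^4(Z), Z)
  step 2: S(add(SSSZ, Z))
  step 3: S(S(add(SSZ, Z)))
  step 4: S(S(S(add(SZ, Z))))
  step 5: S(S(S(S(add(Z, Z)))))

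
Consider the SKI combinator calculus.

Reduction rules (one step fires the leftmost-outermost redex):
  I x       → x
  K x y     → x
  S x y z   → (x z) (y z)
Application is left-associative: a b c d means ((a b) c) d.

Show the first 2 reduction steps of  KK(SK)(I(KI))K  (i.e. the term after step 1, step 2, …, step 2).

  start: KK(SK)(I(KI))K
  [1] K(I(KI))K
  [2] I(KI)

Answer: after 2 steps: I(KI)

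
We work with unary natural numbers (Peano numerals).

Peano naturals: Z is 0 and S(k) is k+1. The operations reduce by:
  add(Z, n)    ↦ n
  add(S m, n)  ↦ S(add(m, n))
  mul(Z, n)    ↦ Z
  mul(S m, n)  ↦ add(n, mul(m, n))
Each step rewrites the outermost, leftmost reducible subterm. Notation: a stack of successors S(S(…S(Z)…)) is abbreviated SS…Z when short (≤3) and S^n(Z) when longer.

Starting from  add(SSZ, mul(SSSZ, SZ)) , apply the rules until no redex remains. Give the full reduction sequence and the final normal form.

Answer: normal form = S^5(Z)  (in 13 steps)

Working:
  start: add(SSZ, mul(SSSZ, SZ))
  step 1: S(add(SZ, mul(SSSZ, SZ)))
  step 2: S(S(add(Z, mul(SSSZ, SZ))))
  step 3: S(S(mul(SSSZ, SZ)))
  step 4: S(S(add(SZ, mul(SSZ, SZ))))
  step 5: S(S(S(add(Z, mul(SSZ, SZ)))))
  step 6: S(S(S(mul(SSZ, SZ))))
  step 7: S(S(S(add(SZ, mul(SZ, SZ)))))
  step 8: S(S(S(S(add(Z, mul(SZ, SZ))))))
  step 9: S(S(S(S(mul(SZ, SZ)))))
  step 10: S(S(S(S(add(SZ, mul(Z, SZ))))))
  step 11: S(S(S(S(S(add(Z, mul(Z, SZ)))))))
  step 12: S(S(S(S(S(mul(Z, SZ))))))
  step 13: S^5(Z)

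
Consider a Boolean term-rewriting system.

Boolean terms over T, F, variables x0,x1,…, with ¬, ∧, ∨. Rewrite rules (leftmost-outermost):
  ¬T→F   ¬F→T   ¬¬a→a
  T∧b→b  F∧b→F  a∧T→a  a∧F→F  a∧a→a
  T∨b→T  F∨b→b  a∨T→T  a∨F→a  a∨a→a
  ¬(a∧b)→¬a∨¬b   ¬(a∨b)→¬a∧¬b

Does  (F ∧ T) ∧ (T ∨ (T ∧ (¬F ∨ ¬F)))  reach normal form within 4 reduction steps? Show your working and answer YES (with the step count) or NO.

  start: (F ∧ T) ∧ (T ∨ (T ∧ (¬F ∨ ¬F)))
  →1  F ∧ (T ∨ (T ∧ (¬F ∨ ¬F)))
  →2  F

Answer: YES — reaches normal form F in 2 ≤ 4 steps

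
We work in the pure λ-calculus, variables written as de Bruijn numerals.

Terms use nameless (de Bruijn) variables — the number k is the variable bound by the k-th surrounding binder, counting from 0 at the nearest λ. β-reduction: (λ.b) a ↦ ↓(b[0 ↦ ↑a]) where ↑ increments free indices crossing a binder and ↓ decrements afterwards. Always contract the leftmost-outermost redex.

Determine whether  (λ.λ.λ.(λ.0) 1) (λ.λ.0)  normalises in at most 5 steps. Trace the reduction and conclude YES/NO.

  start: (λ.λ.λ.(λ.0) 1) (λ.λ.0)
  step 1: λ.λ.(λ.0) 1
  step 2: λ.λ.1

Answer: YES — reaches normal form λ.λ.1 in 2 ≤ 5 steps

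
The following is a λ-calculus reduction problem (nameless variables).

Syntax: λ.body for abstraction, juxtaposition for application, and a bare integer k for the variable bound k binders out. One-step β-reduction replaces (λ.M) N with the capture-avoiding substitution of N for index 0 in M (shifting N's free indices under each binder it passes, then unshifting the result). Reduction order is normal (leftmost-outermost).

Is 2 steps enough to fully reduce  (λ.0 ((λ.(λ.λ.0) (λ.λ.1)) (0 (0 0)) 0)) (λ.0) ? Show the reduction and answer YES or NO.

  start: (λ.0 ((λ.(λ.λ.0) (λ.λ.1)) (0 (0 0)) 0)) (λ.0)
  [1] (λ.0) ((λ.(λ.λ.0) (λ.λ.1)) ((λ.0) ((λ.0) (λ.0))) (λ.0))
  [2] (λ.(λ.λ.0) (λ.λ.1)) ((λ.0) ((λ.0) (λ.0))) (λ.0)

Answer: NO — after 2 steps the term is (λ.(λ.λ.0) (λ.λ.1)) ((λ.0) ((λ.0) (λ.0))) (λ.0), not yet normal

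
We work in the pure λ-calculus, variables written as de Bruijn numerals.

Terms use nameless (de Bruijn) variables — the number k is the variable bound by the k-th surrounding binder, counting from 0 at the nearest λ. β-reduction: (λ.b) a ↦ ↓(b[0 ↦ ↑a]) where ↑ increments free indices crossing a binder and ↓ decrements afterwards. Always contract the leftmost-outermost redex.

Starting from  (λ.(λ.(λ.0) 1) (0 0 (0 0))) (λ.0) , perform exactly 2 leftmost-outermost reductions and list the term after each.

  start: (λ.(λ.(λ.0) 1) (0 0 (0 0))) (λ.0)
  →1  (λ.(λ.0) (λ.0)) ((λ.0) (λ.0) ((λ.0) (λ.0)))
  →2  (λ.0) (λ.0)

Answer: after 2 steps: (λ.0) (λ.0)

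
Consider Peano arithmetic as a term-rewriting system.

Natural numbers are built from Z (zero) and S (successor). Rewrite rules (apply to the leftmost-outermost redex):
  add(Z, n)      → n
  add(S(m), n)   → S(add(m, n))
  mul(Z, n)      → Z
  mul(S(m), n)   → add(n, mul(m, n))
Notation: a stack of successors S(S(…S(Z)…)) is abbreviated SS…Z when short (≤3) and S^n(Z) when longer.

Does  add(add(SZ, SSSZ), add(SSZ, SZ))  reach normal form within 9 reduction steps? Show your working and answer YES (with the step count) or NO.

  start: add(add(SZ, SSSZ), add(SSZ, SZ))
  step 1: add(S(add(Z, SSSZ)), add(SSZ, SZ))
  step 2: S(add(add(Z, SSSZ), add(SSZ, SZ)))
  step 3: S(add(SSSZ, add(SSZ, SZ)))
  step 4: S(S(add(SSZ, add(SSZ, SZ))))
  step 5: S(S(S(add(SZ, add(SSZ, SZ)))))
  step 6: S(S(S(S(add(Z, add(SSZ, SZ))))))
  step 7: S(S(S(S(add(SSZ, SZ)))))
  step 8: S(S(S(S(S(add(SZ, SZ))))))
  step 9: S(S(S(S(S(S(add(Z, SZ)))))))

Answer: NO — after 9 steps the term is S(S(S(S(S(S(add(Z, SZ))))))), not yet normal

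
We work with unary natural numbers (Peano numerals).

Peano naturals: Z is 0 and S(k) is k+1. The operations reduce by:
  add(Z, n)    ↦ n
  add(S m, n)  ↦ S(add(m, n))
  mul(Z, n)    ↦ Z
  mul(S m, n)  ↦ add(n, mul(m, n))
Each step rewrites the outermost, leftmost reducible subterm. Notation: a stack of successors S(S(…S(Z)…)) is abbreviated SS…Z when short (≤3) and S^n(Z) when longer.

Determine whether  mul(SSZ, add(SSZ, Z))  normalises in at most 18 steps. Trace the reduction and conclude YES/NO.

Answer: YES — reaches normal form S^4(Z) in 15 ≤ 18 steps

Derivation:
  start: mul(SSZ, add(SSZ, Z))
  →1  add(add(SSZ, Z), mul(SZ, add(SSZ, Z)))
  →2  add(S(add(SZ, Z)), mul(SZ, add(SSZ, Z)))
  →3  S(add(add(SZ, Z), mul(SZ, add(SSZ, Z))))
  →4  S(add(S(add(Z, Z)), mul(SZ, add(SSZ, Z))))
  →5  S(S(add(add(Z, Z), mul(SZ, add(SSZ, Z)))))
  →6  S(S(add(Z, mul(SZ, add(SSZ, Z)))))
  →7  S(S(mul(SZ, add(SSZ, Z))))
  →8  S(S(add(add(SSZ, Z), mul(Z, add(SSZ, Z)))))
  →9  S(S(add(S(add(SZ, Z)), mul(Z, add(SSZ, Z)))))
  →10  S(S(S(add(add(SZ, Z), mul(Z, add(SSZ, Z))))))
  →11  S(S(S(add(S(add(Z, Z)), mul(Z, add(SSZ, Z))))))
  →12  S(S(S(S(add(add(Z, Z), mul(Z, add(SSZ, Z)))))))
  →13  S(S(S(S(add(Z, mul(Z, add(SSZ, Z)))))))
  →14  S(S(S(S(mul(Z, add(SSZ, Z))))))
  →15  S^4(Z)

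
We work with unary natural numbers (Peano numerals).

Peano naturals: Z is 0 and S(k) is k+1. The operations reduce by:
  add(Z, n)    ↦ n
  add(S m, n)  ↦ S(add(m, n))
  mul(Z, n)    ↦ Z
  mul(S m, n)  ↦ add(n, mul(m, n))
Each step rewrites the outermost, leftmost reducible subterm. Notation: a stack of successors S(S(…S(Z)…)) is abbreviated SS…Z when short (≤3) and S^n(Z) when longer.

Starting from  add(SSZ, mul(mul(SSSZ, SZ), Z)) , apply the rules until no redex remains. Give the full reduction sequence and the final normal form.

  start: add(SSZ, mul(mul(SSSZ, SZ), Z))
  [1] S(add(SZ, mul(mul(SSSZ, SZ), Z)))
  [2] S(S(add(Z, mul(mul(SSSZ, SZ), Z))))
  [3] S(S(mul(mul(SSSZ, SZ), Z)))
  [4] S(S(mul(add(SZ, mul(SSZ, SZ)), Z)))
  [5] S(S(mul(S(add(Z, mul(SSZ, SZ))), Z)))
  [6] S(S(add(Z, mul(add(Z, mul(SSZ, SZ)), Z))))
  [7] S(S(mul(add(Z, mul(SSZ, SZ)), Z)))
  [8] S(S(mul(mul(SSZ, SZ), Z)))
  [9] S(S(mul(add(SZ, mul(SZ, SZ)), Z)))
  [10] S(S(mul(S(add(Z, mul(SZ, SZ))), Z)))
  [11] S(S(add(Z, mul(add(Z, mul(SZ, SZ)), Z))))
  [12] S(S(mul(add(Z, mul(SZ, SZ)), Z)))
  [13] S(S(mul(mul(SZ, SZ), Z)))
  [14] S(S(mul(add(SZ, mul(Z, SZ)), Z)))
  [15] S(S(mul(S(add(Z, mul(Z, SZ))), Z)))
  [16] S(S(add(Z, mul(add(Z, mul(Z, SZ)), Z))))
  [17] S(S(mul(add(Z, mul(Z, SZ)), Z)))
  [18] S(S(mul(mul(Z, SZ), Z)))
  [19] S(S(mul(Z, Z)))
  [20] SSZ

Answer: normal form = SSZ  (in 20 steps)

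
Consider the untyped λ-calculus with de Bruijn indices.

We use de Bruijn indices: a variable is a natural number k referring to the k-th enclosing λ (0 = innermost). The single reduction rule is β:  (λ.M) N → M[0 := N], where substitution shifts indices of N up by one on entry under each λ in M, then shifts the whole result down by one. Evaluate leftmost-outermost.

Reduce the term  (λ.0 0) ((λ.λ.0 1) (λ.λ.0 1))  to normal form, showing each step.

  start: (λ.0 0) ((λ.λ.0 1) (λ.λ.0 1))
  →1  (λ.λ.0 1) (λ.λ.0 1) ((λ.λ.0 1) (λ.λ.0 1))
  →2  (λ.0 (λ.λ.0 1)) ((λ.λ.0 1) (λ.λ.0 1))
  →3  (λ.λ.0 1) (λ.λ.0 1) (λ.λ.0 1)
  →4  (λ.0 (λ.λ.0 1)) (λ.λ.0 1)
  →5  (λ.λ.0 1) (λ.λ.0 1)
  →6  λ.0 (λ.λ.0 1)

Answer: normal form = λ.0 (λ.λ.0 1)  (in 6 steps)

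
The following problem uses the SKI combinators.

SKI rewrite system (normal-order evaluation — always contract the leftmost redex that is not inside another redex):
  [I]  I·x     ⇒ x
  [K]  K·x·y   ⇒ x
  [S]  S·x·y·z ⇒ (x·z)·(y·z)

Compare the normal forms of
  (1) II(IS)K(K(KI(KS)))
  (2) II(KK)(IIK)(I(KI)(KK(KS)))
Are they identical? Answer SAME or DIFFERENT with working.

Answer: DIFFERENT — A ⇓ SK(KI), B ⇓ KI

Reduction:
Term A:
  start: II(IS)K(K(KI(KS)))
  [1] I(IS)K(K(KI(KS)))
  [2] ISK(K(KI(KS)))
  [3] SK(K(KI(KS)))
  [4] SK(KI)

Term B:
  start: II(KK)(IIK)(I(KI)(KK(KS)))
  [1] I(KK)(IIK)(I(KI)(KK(KS)))
  [2] KK(IIK)(I(KI)(KK(KS)))
  [3] K(I(KI)(KK(KS)))
  [4] K(KI(KK(KS)))
  [5] KI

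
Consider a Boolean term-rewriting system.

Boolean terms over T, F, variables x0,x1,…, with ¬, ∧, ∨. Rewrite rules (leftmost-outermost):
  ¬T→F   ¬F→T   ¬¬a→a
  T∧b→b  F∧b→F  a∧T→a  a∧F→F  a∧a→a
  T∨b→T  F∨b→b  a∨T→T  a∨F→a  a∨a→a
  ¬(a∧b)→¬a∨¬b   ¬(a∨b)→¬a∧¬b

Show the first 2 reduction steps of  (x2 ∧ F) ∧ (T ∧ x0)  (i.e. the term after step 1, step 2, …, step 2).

  start: (x2 ∧ F) ∧ (T ∧ x0)
  [1] F ∧ (T ∧ x0)
  [2] F

Answer: after 2 steps: F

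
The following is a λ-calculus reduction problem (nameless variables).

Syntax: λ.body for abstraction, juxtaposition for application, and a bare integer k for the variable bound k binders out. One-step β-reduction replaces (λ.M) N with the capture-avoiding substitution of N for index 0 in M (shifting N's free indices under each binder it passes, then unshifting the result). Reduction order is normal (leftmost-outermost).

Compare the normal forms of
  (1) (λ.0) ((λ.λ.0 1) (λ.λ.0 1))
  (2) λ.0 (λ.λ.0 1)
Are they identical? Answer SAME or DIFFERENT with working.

Term A:
  start: (λ.0) ((λ.λ.0 1) (λ.λ.0 1))
  →1  (λ.λ.0 1) (λ.λ.0 1)
  →2  λ.0 (λ.λ.0 1)

Term B:
  start: λ.0 (λ.λ.0 1)

Answer: SAME — A ⇓ λ.0 (λ.λ.0 1), B ⇓ λ.0 (λ.λ.0 1)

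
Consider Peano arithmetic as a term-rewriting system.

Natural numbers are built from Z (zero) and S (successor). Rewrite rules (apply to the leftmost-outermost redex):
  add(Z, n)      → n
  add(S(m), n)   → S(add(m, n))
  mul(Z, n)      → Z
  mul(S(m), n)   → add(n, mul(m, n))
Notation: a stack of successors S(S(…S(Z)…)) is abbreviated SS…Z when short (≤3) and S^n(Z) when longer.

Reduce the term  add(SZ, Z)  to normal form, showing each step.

  start: add(SZ, Z)
  [1] S(add(Z, Z))
  [2] SZ

Answer: normal form = SZ  (in 2 steps)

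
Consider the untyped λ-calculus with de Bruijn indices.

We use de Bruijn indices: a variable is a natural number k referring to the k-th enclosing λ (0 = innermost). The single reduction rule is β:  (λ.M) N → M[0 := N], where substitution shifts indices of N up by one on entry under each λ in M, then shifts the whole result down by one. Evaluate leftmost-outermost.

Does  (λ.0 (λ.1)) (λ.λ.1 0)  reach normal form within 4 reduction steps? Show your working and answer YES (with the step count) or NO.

  start: (λ.0 (λ.1)) (λ.λ.1 0)
  [1] (λ.λ.1 0) (λ.λ.λ.1 0)
  [2] λ.(λ.λ.λ.1 0) 0
  [3] λ.λ.λ.1 0

Answer: YES — reaches normal form λ.λ.λ.1 0 in 3 ≤ 4 steps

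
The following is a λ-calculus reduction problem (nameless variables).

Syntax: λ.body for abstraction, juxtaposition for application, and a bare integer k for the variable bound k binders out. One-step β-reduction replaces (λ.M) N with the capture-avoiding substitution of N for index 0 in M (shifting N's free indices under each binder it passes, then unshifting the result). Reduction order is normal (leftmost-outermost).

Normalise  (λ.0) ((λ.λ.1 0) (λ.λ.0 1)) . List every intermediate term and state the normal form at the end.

  start: (λ.0) ((λ.λ.1 0) (λ.λ.0 1))
  [1] (λ.λ.1 0) (λ.λ.0 1)
  [2] λ.(λ.λ.0 1) 0
  [3] λ.λ.0 1

Answer: normal form = λ.λ.0 1  (in 3 steps)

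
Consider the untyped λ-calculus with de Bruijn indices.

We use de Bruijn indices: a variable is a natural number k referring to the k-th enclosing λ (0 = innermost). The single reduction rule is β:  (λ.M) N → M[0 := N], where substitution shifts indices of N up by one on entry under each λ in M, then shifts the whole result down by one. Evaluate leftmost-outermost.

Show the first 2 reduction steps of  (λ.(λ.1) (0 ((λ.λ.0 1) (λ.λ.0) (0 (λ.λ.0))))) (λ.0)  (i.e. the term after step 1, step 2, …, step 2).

  start: (λ.(λ.1) (0 ((λ.λ.0 1) (λ.λ.0) (0 (λ.λ.0))))) (λ.0)
  [1] (λ.λ.0) ((λ.0) ((λ.λ.0 1) (λ.λ.0) ((λ.0) (λ.λ.0))))
  [2] λ.0

Answer: after 2 steps: λ.0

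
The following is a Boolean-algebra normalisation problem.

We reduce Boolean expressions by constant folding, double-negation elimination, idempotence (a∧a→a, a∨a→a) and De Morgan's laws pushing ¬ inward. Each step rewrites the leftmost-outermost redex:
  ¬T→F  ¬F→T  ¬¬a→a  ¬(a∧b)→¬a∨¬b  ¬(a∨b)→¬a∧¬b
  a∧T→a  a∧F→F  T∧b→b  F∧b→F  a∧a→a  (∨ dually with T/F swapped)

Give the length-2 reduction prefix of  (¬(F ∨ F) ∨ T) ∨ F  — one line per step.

Answer: after 2 steps: T

Reduction:
  start: (¬(F ∨ F) ∨ T) ∨ F
  →1  ¬(F ∨ F) ∨ T
  →2  T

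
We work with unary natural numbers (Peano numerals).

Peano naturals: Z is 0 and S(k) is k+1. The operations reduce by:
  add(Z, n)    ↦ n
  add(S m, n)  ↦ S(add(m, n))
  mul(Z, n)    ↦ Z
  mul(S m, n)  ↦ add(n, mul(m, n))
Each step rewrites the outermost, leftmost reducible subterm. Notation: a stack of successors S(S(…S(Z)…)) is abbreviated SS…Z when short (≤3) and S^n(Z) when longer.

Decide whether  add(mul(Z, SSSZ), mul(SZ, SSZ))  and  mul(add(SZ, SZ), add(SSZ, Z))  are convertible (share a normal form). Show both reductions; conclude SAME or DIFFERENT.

Answer: DIFFERENT — A ⇓ SSZ, B ⇓ S^4(Z)

Working:
Term A:
  start: add(mul(Z, SSSZ), mul(SZ, SSZ))
  →1  add(Z, mul(SZ, SSZ))
  →2  mul(SZ, SSZ)
  →3  add(SSZ, mul(Z, SSZ))
  →4  S(add(SZ, mul(Z, SSZ)))
  →5  S(S(add(Z, mul(Z, SSZ))))
  →6  S(S(mul(Z, SSZ)))
  →7  SSZ

Term B:
  start: mul(add(SZ, SZ), add(SSZ, Z))
  →1  mul(S(add(Z, SZ)), add(SSZ, Z))
  →2  add(add(SSZ, Z), mul(add(Z, SZ), add(SSZ, Z)))
  →3  add(S(add(SZ, Z)), mul(add(Z, SZ), add(SSZ, Z)))
  →4  S(add(add(SZ, Z), mul(add(Z, SZ), add(SSZ, Z))))
  →5  S(add(S(add(Z, Z)), mul(add(Z, SZ), add(SSZ, Z))))
  →6  S(S(add(add(Z, Z), mul(add(Z, SZ), add(SSZ, Z)))))
  →7  S(S(add(Z, mul(add(Z, SZ), add(SSZ, Z)))))
  →8  S(S(mul(add(Z, SZ), add(SSZ, Z))))
  →9  S(S(mul(SZ, add(SSZ, Z))))
  →10  S(S(add(add(SSZ, Z), mul(Z, add(SSZ, Z)))))
  →11  S(S(add(S(add(SZ, Z)), mul(Z, add(SSZ, Z)))))
  →12  S(S(S(add(add(SZ, Z), mul(Z, add(SSZ, Z))))))
  →13  S(S(S(add(S(add(Z, Z)), mul(Z, add(SSZ, Z))))))
  →14  S(S(S(S(add(add(Z, Z), mul(Z, add(SSZ, Z)))))))
  →15  S(S(S(S(add(Z, mul(Z, add(SSZ, Z)))))))
  →16  S(S(S(S(mul(Z, add(SSZ, Z))))))
  →17  S^4(Z)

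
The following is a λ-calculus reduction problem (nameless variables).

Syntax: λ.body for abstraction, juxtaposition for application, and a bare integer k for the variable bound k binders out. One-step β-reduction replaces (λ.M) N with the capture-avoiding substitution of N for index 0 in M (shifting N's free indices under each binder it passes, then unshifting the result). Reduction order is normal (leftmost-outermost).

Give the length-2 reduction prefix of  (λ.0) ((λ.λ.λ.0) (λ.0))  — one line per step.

Answer: after 2 steps: λ.λ.0

Derivation:
  start: (λ.0) ((λ.λ.λ.0) (λ.0))
  step 1: (λ.λ.λ.0) (λ.0)
  step 2: λ.λ.0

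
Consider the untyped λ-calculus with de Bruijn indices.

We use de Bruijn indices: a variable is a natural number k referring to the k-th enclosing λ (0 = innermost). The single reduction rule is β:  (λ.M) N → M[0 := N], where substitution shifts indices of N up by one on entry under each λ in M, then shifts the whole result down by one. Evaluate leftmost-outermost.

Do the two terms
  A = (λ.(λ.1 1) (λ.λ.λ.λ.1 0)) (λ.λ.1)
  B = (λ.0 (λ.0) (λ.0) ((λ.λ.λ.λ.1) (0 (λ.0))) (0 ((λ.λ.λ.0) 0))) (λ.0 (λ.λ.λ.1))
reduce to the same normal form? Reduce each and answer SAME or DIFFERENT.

Answer: SAME — A ⇓ λ.λ.λ.1, B ⇓ λ.λ.λ.1

Working:
Term A:
  start: (λ.(λ.1 1) (λ.λ.λ.λ.1 0)) (λ.λ.1)
  step 1: (λ.(λ.λ.1) (λ.λ.1)) (λ.λ.λ.λ.1 0)
  step 2: (λ.λ.1) (λ.λ.1)
  step 3: λ.λ.λ.1

Term B:
  start: (λ.0 (λ.0) (λ.0) ((λ.λ.λ.λ.1) (0 (λ.0))) (0 ((λ.λ.λ.0) 0))) (λ.0 (λ.λ.λ.1))
  step 1: (λ.0 (λ.λ.λ.1)) (λ.0) (λ.0) ((λ.λ.λ.λ.1) ((λ.0 (λ.λ.λ.1)) (λ.0))) ((λ.0 (λ.λ.λ.1)) ((λ.λ.λ.0) (λ.0 (λ.λ.λ.1))))
  step 2: (λ.0) (λ.λ.λ.1) (λ.0) ((λ.λ.λ.λ.1) ((λ.0 (λ.λ.λ.1)) (λ.0))) ((λ.0 (λ.λ.λ.1)) ((λ.λ.λ.0) (λ.0 (λ.λ.λ.1))))
  step 3: (λ.λ.λ.1) (λ.0) ((λ.λ.λ.λ.1) ((λ.0 (λ.λ.λ.1)) (λ.0))) ((λ.0 (λ.λ.λ.1)) ((λ.λ.λ.0) (λ.0 (λ.λ.λ.1))))
  step 4: (λ.λ.1) ((λ.λ.λ.λ.1) ((λ.0 (λ.λ.λ.1)) (λ.0))) ((λ.0 (λ.λ.λ.1)) ((λ.λ.λ.0) (λ.0 (λ.λ.λ.1))))
  step 5: (λ.(λ.λ.λ.λ.1) ((λ.0 (λ.λ.λ.1)) (λ.0))) ((λ.0 (λ.λ.λ.1)) ((λ.λ.λ.0) (λ.0 (λ.λ.λ.1))))
  step 6: (λ.λ.λ.λ.1) ((λ.0 (λ.λ.λ.1)) (λ.0))
  step 7: λ.λ.λ.1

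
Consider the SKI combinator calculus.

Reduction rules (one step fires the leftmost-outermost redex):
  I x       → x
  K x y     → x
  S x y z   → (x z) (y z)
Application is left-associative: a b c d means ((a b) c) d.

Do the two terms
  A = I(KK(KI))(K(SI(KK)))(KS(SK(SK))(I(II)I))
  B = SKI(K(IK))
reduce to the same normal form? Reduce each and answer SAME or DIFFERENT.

Answer: DIFFERENT — A ⇓ K(SI(KK)), B ⇓ KK

Working:
Term A:
  start: I(KK(KI))(K(SI(KK)))(KS(SK(SK))(I(II)I))
  step 1: KK(KI)(K(SI(KK)))(KS(SK(SK))(I(II)I))
  step 2: K(K(SI(KK)))(KS(SK(SK))(I(II)I))
  step 3: K(SI(KK))

Term B:
  start: SKI(K(IK))
  step 1: K(K(IK))(I(K(IK)))
  step 2: K(IK)
  step 3: KK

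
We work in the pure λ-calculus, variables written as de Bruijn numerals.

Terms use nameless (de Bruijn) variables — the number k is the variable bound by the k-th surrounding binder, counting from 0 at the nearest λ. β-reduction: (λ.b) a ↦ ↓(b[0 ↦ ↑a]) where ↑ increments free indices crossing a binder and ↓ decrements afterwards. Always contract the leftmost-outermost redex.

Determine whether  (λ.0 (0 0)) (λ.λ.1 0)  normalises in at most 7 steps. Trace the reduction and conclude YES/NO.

Answer: YES — reaches normal form λ.λ.1 0 in 5 ≤ 7 steps

Working:
  start: (λ.0 (0 0)) (λ.λ.1 0)
  [1] (λ.λ.1 0) ((λ.λ.1 0) (λ.λ.1 0))
  [2] λ.(λ.λ.1 0) (λ.λ.1 0) 0
  [3] λ.(λ.(λ.λ.1 0) 0) 0
  [4] λ.(λ.λ.1 0) 0
  [5] λ.λ.1 0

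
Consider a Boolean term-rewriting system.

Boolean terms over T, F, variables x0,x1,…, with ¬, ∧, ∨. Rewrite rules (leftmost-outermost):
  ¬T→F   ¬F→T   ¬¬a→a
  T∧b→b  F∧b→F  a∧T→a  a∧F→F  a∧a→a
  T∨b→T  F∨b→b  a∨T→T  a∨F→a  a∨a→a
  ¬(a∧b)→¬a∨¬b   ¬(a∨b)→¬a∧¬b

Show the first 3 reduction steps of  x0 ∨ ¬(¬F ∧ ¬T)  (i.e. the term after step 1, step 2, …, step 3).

  start: x0 ∨ ¬(¬F ∧ ¬T)
  →1  x0 ∨ (¬¬F ∨ ¬¬T)
  →2  x0 ∨ (F ∨ ¬¬T)
  →3  x0 ∨ ¬¬T

Answer: after 3 steps: x0 ∨ ¬¬T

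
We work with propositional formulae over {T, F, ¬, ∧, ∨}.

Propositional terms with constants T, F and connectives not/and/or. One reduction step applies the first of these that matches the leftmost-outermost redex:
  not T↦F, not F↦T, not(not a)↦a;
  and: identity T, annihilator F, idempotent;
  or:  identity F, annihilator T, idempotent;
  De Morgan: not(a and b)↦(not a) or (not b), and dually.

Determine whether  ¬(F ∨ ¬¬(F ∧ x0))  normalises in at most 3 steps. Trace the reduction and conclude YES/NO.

  start: ¬(F ∨ ¬¬(F ∧ x0))
  →1  ¬F ∧ ¬¬¬(F ∧ x0)
  →2  T ∧ ¬¬¬(F ∧ x0)
  →3  ¬¬¬(F ∧ x0)

Answer: NO — after 3 steps the term is ¬¬¬(F ∧ x0), not yet normal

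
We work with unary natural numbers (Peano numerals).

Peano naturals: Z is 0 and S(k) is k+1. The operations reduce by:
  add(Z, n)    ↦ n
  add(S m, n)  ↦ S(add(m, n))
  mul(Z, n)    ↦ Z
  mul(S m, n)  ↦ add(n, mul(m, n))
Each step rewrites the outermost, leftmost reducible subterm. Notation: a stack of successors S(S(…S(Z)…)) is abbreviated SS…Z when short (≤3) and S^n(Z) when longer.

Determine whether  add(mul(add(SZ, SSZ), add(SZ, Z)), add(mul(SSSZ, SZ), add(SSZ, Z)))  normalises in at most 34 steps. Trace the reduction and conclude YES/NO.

  start: add(mul(add(SZ, SSZ), add(SZ, Z)), add(mul(SSSZ, SZ), add(SSZ, Z)))
  →1  add(mul(S(add(Z, SSZ)), add(SZ, Z)), add(mul(SSSZ, SZ), add(SSZ, Z)))
  →2  add(add(add(SZ, Z), mul(add(Z, SSZ), add(SZ, Z))), add(mul(SSSZ, SZ), add(SSZ, Z)))
  →3  add(add(S(add(Z, Z)), mul(add(Z, SSZ), add(SZ, Z))), add(mul(SSSZ, SZ), add(SSZ, Z)))
  →4  add(S(add(add(Z, Z), mul(add(Z, SSZ), add(SZ, Z)))), add(mul(SSSZ, SZ), add(SSZ, Z)))
  →5  S(add(add(add(Z, Z), mul(add(Z, SSZ), add(SZ, Z))), add(mul(SSSZ, SZ), add(SSZ, Z))))
  →6  S(add(add(Z, mul(add(Z, SSZ), add(SZ, Z))), add(mul(SSSZ, SZ), add(SSZ, Z))))
  →7  S(add(mul(add(Z, SSZ), add(SZ, Z)), add(mul(SSSZ, SZ), add(SSZ, Z))))
  →8  S(add(mul(SSZ, add(SZ, Z)), add(mul(SSSZ, SZ), add(SSZ, Z))))
  →9  S(add(add(add(SZ, Z), mul(SZ, add(SZ, Z))), add(mul(SSSZ, SZ), add(SSZ, Z))))
  →10  S(add(add(S(add(Z, Z)), mul(SZ, add(SZ, Z))), add(mul(SSSZ, SZ), add(SSZ, Z))))
  →11  S(add(S(add(add(Z, Z), mul(SZ, add(SZ, Z)))), add(mul(SSSZ, SZ), add(SSZ, Z))))
  →12  S(S(add(add(add(Z, Z), mul(SZ, add(SZ, Z))), add(mul(SSSZ, SZ), add(SSZ, Z)))))
  →13  S(S(add(add(Z, mul(SZ, add(SZ, Z))), add(mul(SSSZ, SZ), add(SSZ, Z)))))
  →14  S(S(add(mul(SZ, add(SZ, Z)), add(mul(SSSZ, SZ), add(SSZ, Z)))))
  →15  S(S(add(add(add(SZ, Z), mul(Z, add(SZ, Z))), add(mul(SSSZ, SZ), add(SSZ, Z)))))
  →16  S(S(add(add(S(add(Z, Z)), mul(Z, add(SZ, Z))), add(mul(SSSZ, SZ), add(SSZ, Z)))))
  →17  S(S(add(S(add(add(Z, Z), mul(Z, add(SZ, Z)))), add(mul(SSSZ, SZ), add(SSZ, Z)))))
  →18  S(S(S(add(add(add(Z, Z), mul(Z, add(SZ, Z))), add(mul(SSSZ, SZ), add(SSZ, Z))))))
  →19  S(S(S(add(add(Z, mul(Z, add(SZ, Z))), add(mul(SSSZ, SZ), add(SSZ, Z))))))
  →20  S(S(S(add(mul(Z, add(SZ, Z)), add(mul(SSSZ, SZ), add(SSZ, Z))))))
  →21  S(S(S(add(Z, add(mul(SSSZ, SZ), add(SSZ, Z))))))
  →22  S(S(S(add(mul(SSSZ, SZ), add(SSZ, Z)))))
  →23  S(S(S(add(add(SZ, mul(SSZ, SZ)), add(SSZ, Z)))))
  →24  S(S(S(add(S(add(Z, mul(SSZ, SZ))), add(SSZ, Z)))))
  →25  S(S(S(S(add(add(Z, mul(SSZ, SZ)), add(SSZ, Z))))))
  →26  S(S(S(S(add(mul(SSZ, SZ), add(SSZ, Z))))))
  →27  S(S(S(S(add(add(SZ, mul(SZ, SZ)), add(SSZ, Z))))))
  →28  S(S(S(S(add(S(add(Z, mul(SZ, SZ))), add(SSZ, Z))))))
  →29  S(S(S(S(S(add(add(Z, mul(SZ, SZ)), add(SSZ, Z)))))))
  →30  S(S(S(S(S(add(mul(SZ, SZ), add(SSZ, Z)))))))
  →31  S(S(S(S(S(add(add(SZ, mul(Z, SZ)), add(SSZ, Z)))))))
  →32  S(S(S(S(S(add(S(add(Z, mul(Z, SZ))), add(SSZ, Z)))))))
  →33  S(S(S(S(S(S(add(add(Z, mul(Z, SZ)), add(SSZ, Z))))))))
  →34  S(S(S(S(S(S(add(mul(Z, SZ), add(SSZ, Z))))))))

Answer: NO — after 34 steps the term is S(S(S(S(S(S(add(mul(Z, SZ), add(SSZ, Z)))))))), not yet normal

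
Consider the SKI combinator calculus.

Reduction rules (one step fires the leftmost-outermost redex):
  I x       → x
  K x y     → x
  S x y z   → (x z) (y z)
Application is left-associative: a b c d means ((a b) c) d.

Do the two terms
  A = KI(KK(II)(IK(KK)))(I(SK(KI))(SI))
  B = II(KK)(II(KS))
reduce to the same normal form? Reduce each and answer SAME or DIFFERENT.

Answer: DIFFERENT — A ⇓ SI, B ⇓ K

Working:
Term A:
  start: KI(KK(II)(IK(KK)))(I(SK(KI))(SI))
  [1] I(I(SK(KI))(SI))
  [2] I(SK(KI))(SI)
  [3] SK(KI)(SI)
  [4] K(SI)(KI(SI))
  [5] SI

Term B:
  start: II(KK)(II(KS))
  [1] I(KK)(II(KS))
  [2] KK(II(KS))
  [3] K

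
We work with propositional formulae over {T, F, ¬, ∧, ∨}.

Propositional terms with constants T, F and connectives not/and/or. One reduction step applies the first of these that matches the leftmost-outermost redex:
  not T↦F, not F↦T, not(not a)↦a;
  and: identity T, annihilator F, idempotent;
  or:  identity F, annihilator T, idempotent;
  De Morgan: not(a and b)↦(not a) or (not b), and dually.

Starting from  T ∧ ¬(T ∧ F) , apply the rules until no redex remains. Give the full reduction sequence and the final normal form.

Answer: normal form = T  (in 5 steps)

Derivation:
  start: T ∧ ¬(T ∧ F)
  [1] ¬(T ∧ F)
  [2] ¬T ∨ ¬F
  [3] F ∨ ¬F
  [4] ¬F
  [5] T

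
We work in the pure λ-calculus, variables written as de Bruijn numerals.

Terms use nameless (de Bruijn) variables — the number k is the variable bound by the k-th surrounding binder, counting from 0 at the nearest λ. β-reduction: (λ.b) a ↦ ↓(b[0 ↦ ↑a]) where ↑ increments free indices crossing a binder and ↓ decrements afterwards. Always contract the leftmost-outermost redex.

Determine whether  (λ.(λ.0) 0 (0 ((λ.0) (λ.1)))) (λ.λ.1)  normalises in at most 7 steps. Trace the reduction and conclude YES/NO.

Answer: YES — reaches normal form λ.λ.λ.λ.λ.1 in 5 ≤ 7 steps

Reduction:
  start: (λ.(λ.0) 0 (0 ((λ.0) (λ.1)))) (λ.λ.1)
  [1] (λ.0) (λ.λ.1) ((λ.λ.1) ((λ.0) (λ.λ.λ.1)))
  [2] (λ.λ.1) ((λ.λ.1) ((λ.0) (λ.λ.λ.1)))
  [3] λ.(λ.λ.1) ((λ.0) (λ.λ.λ.1))
  [4] λ.λ.(λ.0) (λ.λ.λ.1)
  [5] λ.λ.λ.λ.λ.1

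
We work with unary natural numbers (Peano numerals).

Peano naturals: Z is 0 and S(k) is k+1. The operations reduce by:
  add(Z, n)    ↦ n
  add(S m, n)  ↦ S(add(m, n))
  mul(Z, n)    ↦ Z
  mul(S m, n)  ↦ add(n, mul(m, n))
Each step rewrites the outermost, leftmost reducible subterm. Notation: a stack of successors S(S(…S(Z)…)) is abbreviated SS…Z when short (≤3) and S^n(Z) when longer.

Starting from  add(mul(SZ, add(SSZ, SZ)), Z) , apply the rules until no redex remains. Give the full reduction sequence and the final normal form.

  start: add(mul(SZ, add(SSZ, SZ)), Z)
  [1] add(add(add(SSZ, SZ), mul(Z, add(SSZ, SZ))), Z)
  [2] add(add(S(add(SZ, SZ)), mul(Z, add(SSZ, SZ))), Z)
  [3] add(S(add(add(SZ, SZ), mul(Z, add(SSZ, SZ)))), Z)
  [4] S(add(add(add(SZ, SZ), mul(Z, add(SSZ, SZ))), Z))
  [5] S(add(add(S(add(Z, SZ)), mul(Z, add(SSZ, SZ))), Z))
  [6] S(add(S(add(add(Z, SZ), mul(Z, add(SSZ, SZ)))), Z))
  [7] S(S(add(add(add(Z, SZ), mul(Z, add(SSZ, SZ))), Z)))
  [8] S(S(add(add(SZ, mul(Z, add(SSZ, SZ))), Z)))
  [9] S(S(add(S(add(Z, mul(Z, add(SSZ, SZ)))), Z)))
  [10] S(S(S(add(add(Z, mul(Z, add(SSZ, SZ))), Z))))
  [11] S(S(S(add(mul(Z, add(SSZ, SZ)), Z))))
  [12] S(S(S(add(Z, Z))))
  [13] SSSZ

Answer: normal form = SSSZ  (in 13 steps)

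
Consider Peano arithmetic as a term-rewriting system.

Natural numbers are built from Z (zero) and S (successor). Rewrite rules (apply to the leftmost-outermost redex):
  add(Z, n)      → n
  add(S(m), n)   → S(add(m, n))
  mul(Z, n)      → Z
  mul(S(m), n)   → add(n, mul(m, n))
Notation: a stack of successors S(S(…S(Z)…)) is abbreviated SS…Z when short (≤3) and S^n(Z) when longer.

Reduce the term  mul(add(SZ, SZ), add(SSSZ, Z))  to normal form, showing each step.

  start: mul(add(SZ, SZ), add(SSSZ, Z))
  →1  mul(S(add(Z, SZ)), add(SSSZ, Z))
  →2  add(add(SSSZ, Z), mul(add(Z, SZ), add(SSSZ, Z)))
  →3  add(S(add(SSZ, Z)), mul(add(Z, SZ), add(SSSZ, Z)))
  →4  S(add(add(SSZ, Z), mul(add(Z, SZ), add(SSSZ, Z))))
  →5  S(add(S(add(SZ, Z)), mul(add(Z, SZ), add(SSSZ, Z))))
  →6  S(S(add(add(SZ, Z), mul(add(Z, SZ), add(SSSZ, Z)))))
  →7  S(S(add(S(add(Z, Z)), mul(add(Z, SZ), add(SSSZ, Z)))))
  →8  S(S(S(add(add(Z, Z), mul(add(Z, SZ), add(SSSZ, Z))))))
  →9  S(S(S(add(Z, mul(add(Z, SZ), add(SSSZ, Z))))))
  →10  S(S(S(mul(add(Z, SZ), add(SSSZ, Z)))))
  →11  S(S(S(mul(SZ, add(SSSZ, Z)))))
  →12  S(S(S(add(add(SSSZ, Z), mul(Z, add(SSSZ, Z))))))
  →13  S(S(S(add(S(add(SSZ, Z)), mul(Z, add(SSSZ, Z))))))
  →14  S(S(S(S(add(add(SSZ, Z), mul(Z, add(SSSZ, Z)))))))
  →15  S(S(S(S(add(S(add(SZ, Z)), mul(Z, add(SSSZ, Z)))))))
  →16  S(S(S(S(S(add(add(SZ, Z), mul(Z, add(SSSZ, Z))))))))
  →17  S(S(S(S(S(add(S(add(Z, Z)), mul(Z, add(SSSZ, Z))))))))
  →18  S(S(S(S(S(S(add(add(Z, Z), mul(Z, add(SSSZ, Z)))))))))
  →19  S(S(S(S(S(S(add(Z, mul(Z, add(SSSZ, Z)))))))))
  →20  S(S(S(S(S(S(mul(Z, add(SSSZ, Z))))))))
  →21  S^6(Z)

Answer: normal form = S^6(Z)  (in 21 steps)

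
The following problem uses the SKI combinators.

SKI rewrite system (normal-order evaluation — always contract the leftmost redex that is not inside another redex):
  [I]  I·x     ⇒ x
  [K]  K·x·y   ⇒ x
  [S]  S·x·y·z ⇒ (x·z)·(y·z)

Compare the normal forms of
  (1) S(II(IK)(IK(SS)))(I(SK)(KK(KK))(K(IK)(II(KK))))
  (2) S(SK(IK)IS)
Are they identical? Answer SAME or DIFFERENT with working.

Answer: DIFFERENT — A ⇓ S(K(K(SS)))K, B ⇓ SS

Working:
Term A:
  start: S(II(IK)(IK(SS)))(I(SK)(KK(KK))(K(IK)(II(KK))))
  step 1: S(I(IK)(IK(SS)))(I(SK)(KK(KK))(K(IK)(II(KK))))
  step 2: S(IK(IK(SS)))(I(SK)(KK(KK))(K(IK)(II(KK))))
  step 3: S(K(IK(SS)))(I(SK)(KK(KK))(K(IK)(II(KK))))
  step 4: S(K(K(SS)))(I(SK)(KK(KK))(K(IK)(II(KK))))
  step 5: S(K(K(SS)))(SK(KK(KK))(K(IK)(II(KK))))
  step 6: S(K(K(SS)))(K(K(IK)(II(KK)))(KK(KK)(K(IK)(II(KK)))))
  step 7: S(K(K(SS)))(K(IK)(II(KK)))
  step 8: S(K(K(SS)))(IK)
  step 9: S(K(K(SS)))K

Term B:
  start: S(SK(IK)IS)
  step 1: S(KI(IKI)S)
  step 2: S(IS)
  step 3: SS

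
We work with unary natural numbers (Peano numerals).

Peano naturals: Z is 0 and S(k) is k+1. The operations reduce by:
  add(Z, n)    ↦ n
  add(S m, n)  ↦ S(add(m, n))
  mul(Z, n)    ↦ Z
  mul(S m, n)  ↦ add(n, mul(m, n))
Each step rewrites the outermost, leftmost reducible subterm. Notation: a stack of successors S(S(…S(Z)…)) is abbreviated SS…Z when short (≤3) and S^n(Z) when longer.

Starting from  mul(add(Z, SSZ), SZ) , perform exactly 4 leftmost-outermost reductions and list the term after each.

Answer: after 4 steps: S(mul(SZ, SZ))

Working:
  start: mul(add(Z, SSZ), SZ)
  →1  mul(SSZ, SZ)
  →2  add(SZ, mul(SZ, SZ))
  →3  S(add(Z, mul(SZ, SZ)))
  →4  S(mul(SZ, SZ))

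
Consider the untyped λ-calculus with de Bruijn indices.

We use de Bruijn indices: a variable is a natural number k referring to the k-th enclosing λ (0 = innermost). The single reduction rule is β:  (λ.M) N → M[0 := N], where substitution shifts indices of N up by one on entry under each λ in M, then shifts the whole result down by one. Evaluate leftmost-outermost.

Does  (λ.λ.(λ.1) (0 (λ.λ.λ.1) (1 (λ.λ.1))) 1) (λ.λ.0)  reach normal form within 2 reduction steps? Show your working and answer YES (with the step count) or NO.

Answer: YES — reaches normal form λ.0 (λ.λ.0) in 2 ≤ 2 steps

Reduction:
  start: (λ.λ.(λ.1) (0 (λ.λ.λ.1) (1 (λ.λ.1))) 1) (λ.λ.0)
  →1  λ.(λ.1) (0 (λ.λ.λ.1) ((λ.λ.0) (λ.λ.1))) (λ.λ.0)
  →2  λ.0 (λ.λ.0)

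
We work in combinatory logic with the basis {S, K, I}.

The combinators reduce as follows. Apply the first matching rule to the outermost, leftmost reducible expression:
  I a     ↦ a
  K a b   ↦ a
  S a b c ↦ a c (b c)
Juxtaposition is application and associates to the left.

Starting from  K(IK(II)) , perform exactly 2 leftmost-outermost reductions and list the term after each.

  start: K(IK(II))
  [1] K(K(II))
  [2] K(KI)

Answer: after 2 steps: K(KI)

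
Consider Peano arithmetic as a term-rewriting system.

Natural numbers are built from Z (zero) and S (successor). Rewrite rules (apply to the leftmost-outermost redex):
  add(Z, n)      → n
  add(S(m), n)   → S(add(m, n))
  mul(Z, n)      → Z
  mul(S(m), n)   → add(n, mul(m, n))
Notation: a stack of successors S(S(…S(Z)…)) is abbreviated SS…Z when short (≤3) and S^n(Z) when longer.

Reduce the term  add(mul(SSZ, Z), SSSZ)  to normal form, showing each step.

Answer: normal form = SSSZ  (in 6 steps)

Working:
  start: add(mul(SSZ, Z), SSSZ)
  step 1: add(add(Z, mul(SZ, Z)), SSSZ)
  step 2: add(mul(SZ, Z), SSSZ)
  step 3: add(add(Z, mul(Z, Z)), SSSZ)
  step 4: add(mul(Z, Z), SSSZ)
  step 5: add(Z, SSSZ)
  step 6: SSSZ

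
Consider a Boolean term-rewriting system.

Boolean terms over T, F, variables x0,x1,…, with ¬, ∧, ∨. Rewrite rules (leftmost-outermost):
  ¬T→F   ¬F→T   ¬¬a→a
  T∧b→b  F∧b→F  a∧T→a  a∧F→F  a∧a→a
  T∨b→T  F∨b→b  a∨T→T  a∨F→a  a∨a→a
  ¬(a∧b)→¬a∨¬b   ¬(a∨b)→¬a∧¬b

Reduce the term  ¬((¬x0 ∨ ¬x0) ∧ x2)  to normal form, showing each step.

Answer: normal form = x0 ∨ ¬x2  (in 4 steps)

Derivation:
  start: ¬((¬x0 ∨ ¬x0) ∧ x2)
  step 1: ¬(¬x0 ∨ ¬x0) ∨ ¬x2
  step 2: (¬¬x0 ∧ ¬¬x0) ∨ ¬x2
  step 3: ¬¬x0 ∨ ¬x2
  step 4: x0 ∨ ¬x2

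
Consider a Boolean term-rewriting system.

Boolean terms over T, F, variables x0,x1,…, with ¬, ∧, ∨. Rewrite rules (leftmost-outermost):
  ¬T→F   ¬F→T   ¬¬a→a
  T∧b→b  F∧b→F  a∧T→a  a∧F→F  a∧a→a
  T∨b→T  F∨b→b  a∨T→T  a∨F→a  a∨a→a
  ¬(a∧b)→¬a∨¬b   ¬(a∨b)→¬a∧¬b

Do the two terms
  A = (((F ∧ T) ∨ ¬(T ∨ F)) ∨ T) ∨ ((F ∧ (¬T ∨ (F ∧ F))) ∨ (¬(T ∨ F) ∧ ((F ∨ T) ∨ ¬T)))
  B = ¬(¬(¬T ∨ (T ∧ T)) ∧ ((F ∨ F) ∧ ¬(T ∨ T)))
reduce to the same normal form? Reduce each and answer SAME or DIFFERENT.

Term A:
  start: (((F ∧ T) ∨ ¬(T ∨ F)) ∨ T) ∨ ((F ∧ (¬T ∨ (F ∧ F))) ∨ (¬(T ∨ F) ∧ ((F ∨ T) ∨ ¬T)))
  step 1: T ∨ ((F ∧ (¬T ∨ (F ∧ F))) ∨ (¬(T ∨ F) ∧ ((F ∨ T) ∨ ¬T)))
  step 2: T

Term B:
  start: ¬(¬(¬T ∨ (T ∧ T)) ∧ ((F ∨ F) ∧ ¬(T ∨ T)))
  step 1: ¬¬(¬T ∨ (T ∧ T)) ∨ ¬((F ∨ F) ∧ ¬(T ∨ T))
  step 2: (¬T ∨ (T ∧ T)) ∨ ¬((F ∨ F) ∧ ¬(T ∨ T))
  step 3: (F ∨ (T ∧ T)) ∨ ¬((F ∨ F) ∧ ¬(T ∨ T))
  step 4: (T ∧ T) ∨ ¬((F ∨ F) ∧ ¬(T ∨ T))
  step 5: T ∨ ¬((F ∨ F) ∧ ¬(T ∨ T))
  step 6: T

Answer: SAME — A ⇓ T, B ⇓ T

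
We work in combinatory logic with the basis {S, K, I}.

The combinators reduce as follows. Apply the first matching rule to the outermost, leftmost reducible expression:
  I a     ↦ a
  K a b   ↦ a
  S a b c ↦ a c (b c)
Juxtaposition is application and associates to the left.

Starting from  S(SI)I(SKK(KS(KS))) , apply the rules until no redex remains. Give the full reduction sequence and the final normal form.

Answer: normal form = S(SS)  (in 14 steps)

Derivation:
  start: S(SI)I(SKK(KS(KS)))
  [1] SI(SKK(KS(KS)))(I(SKK(KS(KS))))
  [2] I(I(SKK(KS(KS))))(SKK(KS(KS))(I(SKK(KS(KS)))))
  [3] I(SKK(KS(KS)))(SKK(KS(KS))(I(SKK(KS(KS)))))
  [4] SKK(KS(KS))(SKK(KS(KS))(I(SKK(KS(KS)))))
  [5] K(KS(KS))(K(KS(KS)))(SKK(KS(KS))(I(SKK(KS(KS)))))
  [6] KS(KS)(SKK(KS(KS))(I(SKK(KS(KS)))))
  [7] S(SKK(KS(KS))(I(SKK(KS(KS)))))
  [8] S(K(KS(KS))(K(KS(KS)))(I(SKK(KS(KS)))))
  [9] S(KS(KS)(I(SKK(KS(KS)))))
  [10] S(S(I(SKK(KS(KS)))))
  [11] S(S(SKK(KS(KS))))
  [12] S(S(K(KS(KS))(K(KS(KS)))))
  [13] S(S(KS(KS)))
  [14] S(SS)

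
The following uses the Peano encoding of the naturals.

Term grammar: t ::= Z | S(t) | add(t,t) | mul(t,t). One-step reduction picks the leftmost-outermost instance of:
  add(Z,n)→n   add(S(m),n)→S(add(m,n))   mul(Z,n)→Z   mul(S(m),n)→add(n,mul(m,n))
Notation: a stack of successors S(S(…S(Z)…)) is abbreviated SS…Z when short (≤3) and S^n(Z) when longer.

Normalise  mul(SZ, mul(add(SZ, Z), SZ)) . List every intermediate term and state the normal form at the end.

Answer: normal form = SZ  (in 10 steps)

Derivation:
  start: mul(SZ, mul(add(SZ, Z), SZ))
  step 1: add(mul(add(SZ, Z), SZ), mul(Z, mul(add(SZ, Z), SZ)))
  step 2: add(mul(S(add(Z, Z)), SZ), mul(Z, mul(add(SZ, Z), SZ)))
  step 3: add(add(SZ, mul(add(Z, Z), SZ)), mul(Z, mul(add(SZ, Z), SZ)))
  step 4: add(S(add(Z, mul(add(Z, Z), SZ))), mul(Z, mul(add(SZ, Z), SZ)))
  step 5: S(add(add(Z, mul(add(Z, Z), SZ)), mul(Z, mul(add(SZ, Z), SZ))))
  step 6: S(add(mul(add(Z, Z), SZ), mul(Z, mul(add(SZ, Z), SZ))))
  step 7: S(add(mul(Z, SZ), mul(Z, mul(add(SZ, Z), SZ))))
  step 8: S(add(Z, mul(Z, mul(add(SZ, Z), SZ))))
  step 9: S(mul(Z, mul(add(SZ, Z), SZ)))
  step 10: SZ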